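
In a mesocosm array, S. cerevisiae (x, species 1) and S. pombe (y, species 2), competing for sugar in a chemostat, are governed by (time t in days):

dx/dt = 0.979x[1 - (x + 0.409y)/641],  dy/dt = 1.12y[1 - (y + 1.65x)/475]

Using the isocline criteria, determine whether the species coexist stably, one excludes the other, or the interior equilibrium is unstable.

Compare the nullcline intercepts: K1/α12 = 641/0.409 = 1570 > K2 = 475; K2/α21 = 475/1.65 = 288 < K1 = 641.
Since the inequalities point opposite ways, species 1 can invade but species 2 cannot.

species 1 excludes species 2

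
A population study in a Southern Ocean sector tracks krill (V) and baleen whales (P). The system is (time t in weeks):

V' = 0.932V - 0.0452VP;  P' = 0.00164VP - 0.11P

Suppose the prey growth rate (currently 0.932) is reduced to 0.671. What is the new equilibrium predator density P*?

P* ≈ 14.8

At the interior fixed point, setting dV/dt = 0 with V > 0 fixes P* = (prey growth rate)/(VP coefficient) — independent of the other coefficients.
With the change, P* = 0.671/0.0452 = 14.8; it falls from 20.6.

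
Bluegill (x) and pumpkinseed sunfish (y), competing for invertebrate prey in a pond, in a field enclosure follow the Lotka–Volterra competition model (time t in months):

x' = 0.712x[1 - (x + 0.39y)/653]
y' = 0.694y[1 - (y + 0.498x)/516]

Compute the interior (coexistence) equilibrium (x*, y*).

Setting both brackets to zero gives the nullclines x + 0.39y = 653 and 0.498x + y = 516.
Substituting y = 516 - 0.498x into the first: x(1 - 0.39·0.498) = 653 - 0.39·516.
So x* = 452/0.806 = 561, and then y* = 516 - 0.498·561 = 237.

x* ≈ 561, y* ≈ 237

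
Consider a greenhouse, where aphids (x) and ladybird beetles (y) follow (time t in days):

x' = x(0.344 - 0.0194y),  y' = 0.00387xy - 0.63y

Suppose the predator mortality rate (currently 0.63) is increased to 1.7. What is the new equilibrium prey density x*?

At the interior fixed point, setting dy/dt = 0 with y > 0 fixes x* = (predator death rate)/(xy coefficient) — independent of the other coefficients.
With the change, x* = 1.7/0.00387 = 439; it rises from 163.

x* ≈ 439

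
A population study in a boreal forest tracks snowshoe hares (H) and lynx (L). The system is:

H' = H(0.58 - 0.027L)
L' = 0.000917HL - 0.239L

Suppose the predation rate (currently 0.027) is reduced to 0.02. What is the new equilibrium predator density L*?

L* ≈ 29

At the interior fixed point, setting dH/dt = 0 with H > 0 fixes L* = (prey growth rate)/(HL coefficient) — independent of the other coefficients.
With the change, L* = 0.58/0.02 = 29; it rises from 21.5.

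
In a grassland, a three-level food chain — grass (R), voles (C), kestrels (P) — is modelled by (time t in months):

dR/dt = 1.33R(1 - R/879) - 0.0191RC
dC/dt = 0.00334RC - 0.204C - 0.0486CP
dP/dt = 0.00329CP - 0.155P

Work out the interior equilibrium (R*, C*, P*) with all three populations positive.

R* ≈ 284, C* ≈ 47.1, P* ≈ 15.3

From dP/dt = 0: 0.00329C* = 0.155, so C* = 47.1.
From dR/dt = 0: 1.33(1 - R*/879) = 0.0191·47.1, giving R* = 879·(1 - 0.677) = 284.
From dC/dt = 0: 0.00334·284 - 0.204 = 0.0486P*, so P* = 0.746/0.0486 = 15.3.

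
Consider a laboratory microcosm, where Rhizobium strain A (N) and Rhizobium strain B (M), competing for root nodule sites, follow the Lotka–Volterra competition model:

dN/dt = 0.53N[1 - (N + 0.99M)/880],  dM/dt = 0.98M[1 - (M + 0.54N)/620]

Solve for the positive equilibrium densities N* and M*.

N* ≈ 572, M* ≈ 311

Setting both brackets to zero gives the nullclines N + 0.99M = 880 and 0.54N + M = 620.
Substituting M = 620 - 0.54N into the first: N(1 - 0.99·0.54) = 880 - 0.99·620.
So N* = 266/0.465 = 572, and then M* = 620 - 0.54·572 = 311.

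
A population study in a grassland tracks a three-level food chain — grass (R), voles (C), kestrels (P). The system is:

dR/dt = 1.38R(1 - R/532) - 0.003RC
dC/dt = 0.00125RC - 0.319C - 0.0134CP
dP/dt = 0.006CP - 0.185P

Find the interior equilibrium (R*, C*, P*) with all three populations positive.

From dP/dt = 0: 0.006C* = 0.185, so C* = 30.8.
From dR/dt = 0: 1.38(1 - R*/532) = 0.003·30.8, giving R* = 532·(1 - 0.067) = 496.
From dC/dt = 0: 0.00125·496 - 0.319 = 0.0134P*, so P* = 0.301/0.0134 = 22.5.

R* ≈ 496, C* ≈ 30.8, P* ≈ 22.5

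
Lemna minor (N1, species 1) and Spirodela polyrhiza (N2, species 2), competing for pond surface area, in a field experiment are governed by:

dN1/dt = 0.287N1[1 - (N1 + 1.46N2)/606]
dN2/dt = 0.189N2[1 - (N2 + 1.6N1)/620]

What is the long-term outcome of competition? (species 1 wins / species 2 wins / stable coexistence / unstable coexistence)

Compare the nullcline intercepts: K1/α12 = 606/1.46 = 415 < K2 = 620; K2/α21 = 620/1.6 = 388 < K1 = 606.
Since both are reversed, neither can invade when rare; the interior point is a saddle.

unstable coexistence (outcome depends on initial conditions)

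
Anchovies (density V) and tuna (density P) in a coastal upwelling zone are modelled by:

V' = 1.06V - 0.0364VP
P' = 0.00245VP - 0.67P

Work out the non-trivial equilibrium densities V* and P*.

V* ≈ 273, P* ≈ 29.1

Set dP/dt = 0 with P > 0: 0.00245V - 0.67 = 0, so V* = 0.67/0.00245 = 273.
Set dV/dt = 0 with V > 0: 1.06 - 0.0364P = 0, so P* = 1.06/0.0364 = 29.1.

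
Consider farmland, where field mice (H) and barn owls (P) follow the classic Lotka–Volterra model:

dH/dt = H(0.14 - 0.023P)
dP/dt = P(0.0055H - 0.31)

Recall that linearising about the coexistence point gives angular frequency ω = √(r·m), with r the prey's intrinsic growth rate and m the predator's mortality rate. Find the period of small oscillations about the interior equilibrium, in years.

Here r = 0.14 and m = 0.31, so r·m = 0.0434.
ω = √0.0434 = 0.208 per year, hence T = 2π/ω ≈ 30.2 years.

T ≈ 30.2 years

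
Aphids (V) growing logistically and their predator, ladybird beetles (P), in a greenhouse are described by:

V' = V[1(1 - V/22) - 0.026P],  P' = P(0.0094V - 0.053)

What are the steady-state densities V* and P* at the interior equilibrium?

V* ≈ 5.64, P* ≈ 28.6

From dP/dt = 0 with P > 0: 0.0094V* = 0.053, so V* = 5.64.
Substitute into dV/dt = 0: 1(1 - 5.64/22) = 0.026P*.
The bracket is 0.744, giving P* = 0.744/0.026 = 28.6.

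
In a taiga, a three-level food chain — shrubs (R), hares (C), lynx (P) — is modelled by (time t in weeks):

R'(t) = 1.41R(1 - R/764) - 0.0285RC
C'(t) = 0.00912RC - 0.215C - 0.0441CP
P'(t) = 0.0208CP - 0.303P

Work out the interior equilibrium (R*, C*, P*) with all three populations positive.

From dP/dt = 0: 0.0208C* = 0.303, so C* = 14.6.
From dR/dt = 0: 1.41(1 - R*/764) = 0.0285·14.6, giving R* = 764·(1 - 0.294) = 539.
From dC/dt = 0: 0.00912·539 - 0.215 = 0.0441P*, so P* = 4.7/0.0441 = 107.

R* ≈ 539, C* ≈ 14.6, P* ≈ 107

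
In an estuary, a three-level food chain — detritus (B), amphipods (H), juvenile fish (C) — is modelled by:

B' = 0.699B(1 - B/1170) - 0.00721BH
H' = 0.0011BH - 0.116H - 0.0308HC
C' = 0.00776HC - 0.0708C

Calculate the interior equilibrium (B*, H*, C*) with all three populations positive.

From dC/dt = 0: 0.00776H* = 0.0708, so H* = 9.12.
From dB/dt = 0: 0.699(1 - B*/1170) = 0.00721·9.12, giving B* = 1170·(1 - 0.0941) = 1060.
From dH/dt = 0: 0.0011·1060 - 0.116 = 0.0308C*, so C* = 1.05/0.0308 = 34.1.

B* ≈ 1060, H* ≈ 9.12, C* ≈ 34.1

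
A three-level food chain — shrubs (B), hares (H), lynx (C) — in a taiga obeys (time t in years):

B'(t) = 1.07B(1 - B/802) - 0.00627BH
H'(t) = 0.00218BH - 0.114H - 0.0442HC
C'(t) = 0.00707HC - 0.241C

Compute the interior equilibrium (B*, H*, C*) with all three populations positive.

B* ≈ 642, H* ≈ 34.1, C* ≈ 29.1

From dC/dt = 0: 0.00707H* = 0.241, so H* = 34.1.
From dB/dt = 0: 1.07(1 - B*/802) = 0.00627·34.1, giving B* = 802·(1 - 0.2) = 642.
From dH/dt = 0: 0.00218·642 - 0.114 = 0.0442C*, so C* = 1.29/0.0442 = 29.1.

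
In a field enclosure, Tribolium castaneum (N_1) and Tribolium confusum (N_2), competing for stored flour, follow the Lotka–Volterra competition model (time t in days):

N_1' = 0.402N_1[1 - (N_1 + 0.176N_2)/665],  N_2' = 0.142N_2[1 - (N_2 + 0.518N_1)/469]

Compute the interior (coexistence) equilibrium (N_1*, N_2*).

N_1* ≈ 641, N_2* ≈ 137

Setting both brackets to zero gives the nullclines N_1 + 0.176N_2 = 665 and 0.518N_1 + N_2 = 469.
Substituting N_2 = 469 - 0.518N_1 into the first: N_1(1 - 0.176·0.518) = 665 - 0.176·469.
So N_1* = 582/0.909 = 641, and then N_2* = 469 - 0.518·641 = 137.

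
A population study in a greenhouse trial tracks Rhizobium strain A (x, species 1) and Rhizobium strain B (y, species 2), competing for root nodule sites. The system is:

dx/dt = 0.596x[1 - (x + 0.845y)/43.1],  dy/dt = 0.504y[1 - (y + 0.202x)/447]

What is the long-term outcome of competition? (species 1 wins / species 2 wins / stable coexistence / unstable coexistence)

species 2 excludes species 1

Compare the nullcline intercepts: K1/α12 = 43.1/0.845 = 51 < K2 = 447; K2/α21 = 447/0.202 = 2210 > K1 = 43.1.
Since the inequalities point opposite ways, species 2 can invade but species 1 cannot.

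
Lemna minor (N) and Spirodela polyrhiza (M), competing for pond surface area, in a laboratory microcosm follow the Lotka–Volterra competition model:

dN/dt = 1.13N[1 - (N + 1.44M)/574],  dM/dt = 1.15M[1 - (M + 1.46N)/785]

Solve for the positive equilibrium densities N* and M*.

Setting both brackets to zero gives the nullclines N + 1.44M = 574 and 1.46N + M = 785.
Substituting M = 785 - 1.46N into the first: N(1 - 1.44·1.46) = 574 - 1.44·785.
So N* = -556/-1.1 = 505, and then M* = 785 - 1.46·505 = 48.1.

N* ≈ 505, M* ≈ 48.1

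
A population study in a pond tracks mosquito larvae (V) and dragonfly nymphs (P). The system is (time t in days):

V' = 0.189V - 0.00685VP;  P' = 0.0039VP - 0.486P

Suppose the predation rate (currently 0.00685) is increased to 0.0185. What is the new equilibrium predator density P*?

P* ≈ 10.2

At the interior fixed point, setting dV/dt = 0 with V > 0 fixes P* = (prey growth rate)/(VP coefficient) — independent of the other coefficients.
With the change, P* = 0.189/0.0185 = 10.2; it falls from 27.6.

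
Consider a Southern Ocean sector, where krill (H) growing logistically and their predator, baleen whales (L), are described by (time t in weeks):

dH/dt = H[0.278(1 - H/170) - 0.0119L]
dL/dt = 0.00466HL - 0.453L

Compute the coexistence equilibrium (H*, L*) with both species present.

H* ≈ 97.2, L* ≈ 10

From dL/dt = 0 with L > 0: 0.00466H* = 0.453, so H* = 97.2.
Substitute into dH/dt = 0: 0.278(1 - 97.2/170) = 0.0119L*.
The bracket is 0.428, giving L* = 0.119/0.0119 = 10.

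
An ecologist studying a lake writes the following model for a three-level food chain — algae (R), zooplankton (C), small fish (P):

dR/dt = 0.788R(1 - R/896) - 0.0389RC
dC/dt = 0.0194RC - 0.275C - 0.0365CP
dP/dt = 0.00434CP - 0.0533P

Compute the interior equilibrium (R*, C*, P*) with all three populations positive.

R* ≈ 353, C* ≈ 12.3, P* ≈ 180

From dP/dt = 0: 0.00434C* = 0.0533, so C* = 12.3.
From dR/dt = 0: 0.788(1 - R*/896) = 0.0389·12.3, giving R* = 896·(1 - 0.606) = 353.
From dC/dt = 0: 0.0194·353 - 0.275 = 0.0365P*, so P* = 6.57/0.0365 = 180.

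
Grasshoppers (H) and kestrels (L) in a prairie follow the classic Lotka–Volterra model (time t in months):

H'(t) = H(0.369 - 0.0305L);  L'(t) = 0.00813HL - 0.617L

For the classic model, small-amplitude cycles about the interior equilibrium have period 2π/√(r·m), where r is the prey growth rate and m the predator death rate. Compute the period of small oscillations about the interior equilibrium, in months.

Here r = 0.369 and m = 0.617, so r·m = 0.228.
ω = √0.228 = 0.477 per month, hence T = 2π/ω ≈ 13.2 months.

T ≈ 13.2 months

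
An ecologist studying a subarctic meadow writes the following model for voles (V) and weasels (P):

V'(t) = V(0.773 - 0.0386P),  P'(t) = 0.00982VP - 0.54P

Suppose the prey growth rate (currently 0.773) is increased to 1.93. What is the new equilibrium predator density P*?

P* ≈ 50

At the interior fixed point, setting dV/dt = 0 with V > 0 fixes P* = (prey growth rate)/(VP coefficient) — independent of the other coefficients.
With the change, P* = 1.93/0.0386 = 50; it rises from 20.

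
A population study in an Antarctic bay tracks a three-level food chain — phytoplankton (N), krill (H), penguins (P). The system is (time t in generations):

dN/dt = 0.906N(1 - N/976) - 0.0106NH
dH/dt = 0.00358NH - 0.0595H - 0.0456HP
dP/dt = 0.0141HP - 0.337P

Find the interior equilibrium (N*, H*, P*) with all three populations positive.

From dP/dt = 0: 0.0141H* = 0.337, so H* = 23.9.
From dN/dt = 0: 0.906(1 - N*/976) = 0.0106·23.9, giving N* = 976·(1 - 0.28) = 703.
From dH/dt = 0: 0.00358·703 - 0.0595 = 0.0456P*, so P* = 2.46/0.0456 = 53.9.

N* ≈ 703, H* ≈ 23.9, P* ≈ 53.9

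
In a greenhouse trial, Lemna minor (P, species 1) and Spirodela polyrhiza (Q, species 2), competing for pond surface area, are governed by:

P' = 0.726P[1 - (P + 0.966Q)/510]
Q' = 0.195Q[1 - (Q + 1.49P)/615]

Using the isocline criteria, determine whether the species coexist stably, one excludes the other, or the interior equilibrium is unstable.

unstable coexistence (outcome depends on initial conditions)

Compare the nullcline intercepts: K1/α12 = 510/0.966 = 528 < K2 = 615; K2/α21 = 615/1.49 = 413 < K1 = 510.
Since both are reversed, neither can invade when rare; the interior point is a saddle.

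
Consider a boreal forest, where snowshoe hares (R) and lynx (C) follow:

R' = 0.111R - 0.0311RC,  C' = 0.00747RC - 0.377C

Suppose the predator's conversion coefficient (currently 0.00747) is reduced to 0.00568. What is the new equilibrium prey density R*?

At the interior fixed point, setting dC/dt = 0 with C > 0 fixes R* = (predator death rate)/(RC coefficient) — independent of the other coefficients.
With the change, R* = 0.377/0.00568 = 66.4; it rises from 50.5.

R* ≈ 66.4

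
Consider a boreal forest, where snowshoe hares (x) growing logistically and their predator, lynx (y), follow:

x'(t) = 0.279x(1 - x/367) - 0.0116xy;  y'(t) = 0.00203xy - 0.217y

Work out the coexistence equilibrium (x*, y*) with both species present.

From dy/dt = 0 with y > 0: 0.00203x* = 0.217, so x* = 107.
Substitute into dx/dt = 0: 0.279(1 - 107/367) = 0.0116y*.
The bracket is 0.709, giving y* = 0.198/0.0116 = 17.

x* ≈ 107, y* ≈ 17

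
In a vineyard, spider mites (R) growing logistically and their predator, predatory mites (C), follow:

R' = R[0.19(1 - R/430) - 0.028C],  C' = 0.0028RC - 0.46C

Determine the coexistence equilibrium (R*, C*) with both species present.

From dC/dt = 0 with C > 0: 0.0028R* = 0.46, so R* = 164.
Substitute into dR/dt = 0: 0.19(1 - 164/430) = 0.028C*.
The bracket is 0.618, giving C* = 0.117/0.028 = 4.19.

R* ≈ 164, C* ≈ 4.19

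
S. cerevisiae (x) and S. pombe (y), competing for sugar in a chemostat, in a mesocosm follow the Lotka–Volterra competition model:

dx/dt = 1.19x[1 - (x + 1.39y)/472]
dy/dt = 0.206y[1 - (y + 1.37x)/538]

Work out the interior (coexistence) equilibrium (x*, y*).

x* ≈ 305, y* ≈ 120

Setting both brackets to zero gives the nullclines x + 1.39y = 472 and 1.37x + y = 538.
Substituting y = 538 - 1.37x into the first: x(1 - 1.39·1.37) = 472 - 1.39·538.
So x* = -276/-0.904 = 305, and then y* = 538 - 1.37·305 = 120.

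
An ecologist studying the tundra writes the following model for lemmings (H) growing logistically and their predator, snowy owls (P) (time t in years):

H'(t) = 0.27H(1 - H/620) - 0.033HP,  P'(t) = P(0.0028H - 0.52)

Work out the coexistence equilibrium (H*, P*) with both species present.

From dP/dt = 0 with P > 0: 0.0028H* = 0.52, so H* = 186.
Substitute into dH/dt = 0: 0.27(1 - 186/620) = 0.033P*.
The bracket is 0.7, giving P* = 0.189/0.033 = 5.73.

H* ≈ 186, P* ≈ 5.73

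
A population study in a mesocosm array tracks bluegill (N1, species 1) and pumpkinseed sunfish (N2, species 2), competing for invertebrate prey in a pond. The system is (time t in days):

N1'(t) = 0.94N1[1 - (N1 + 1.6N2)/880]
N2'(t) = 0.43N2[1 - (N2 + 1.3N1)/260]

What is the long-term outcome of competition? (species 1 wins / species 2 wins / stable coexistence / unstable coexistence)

species 1 excludes species 2

Compare the nullcline intercepts: K1/α12 = 880/1.6 = 550 > K2 = 260; K2/α21 = 260/1.3 = 200 < K1 = 880.
Since the inequalities point opposite ways, species 1 can invade but species 2 cannot.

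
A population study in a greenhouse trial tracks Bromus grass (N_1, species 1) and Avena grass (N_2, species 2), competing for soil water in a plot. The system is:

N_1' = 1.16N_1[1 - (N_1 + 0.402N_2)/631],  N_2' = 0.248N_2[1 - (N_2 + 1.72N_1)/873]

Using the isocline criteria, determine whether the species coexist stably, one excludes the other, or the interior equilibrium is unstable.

species 1 excludes species 2

Compare the nullcline intercepts: K1/α12 = 631/0.402 = 1570 > K2 = 873; K2/α21 = 873/1.72 = 508 < K1 = 631.
Since the inequalities point opposite ways, species 1 can invade but species 2 cannot.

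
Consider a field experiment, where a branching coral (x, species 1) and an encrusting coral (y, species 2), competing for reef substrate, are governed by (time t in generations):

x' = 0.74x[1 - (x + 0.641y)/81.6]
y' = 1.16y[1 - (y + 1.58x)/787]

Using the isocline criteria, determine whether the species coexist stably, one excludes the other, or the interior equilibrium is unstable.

species 2 excludes species 1

Compare the nullcline intercepts: K1/α12 = 81.6/0.641 = 127 < K2 = 787; K2/α21 = 787/1.58 = 498 > K1 = 81.6.
Since the inequalities point opposite ways, species 2 can invade but species 1 cannot.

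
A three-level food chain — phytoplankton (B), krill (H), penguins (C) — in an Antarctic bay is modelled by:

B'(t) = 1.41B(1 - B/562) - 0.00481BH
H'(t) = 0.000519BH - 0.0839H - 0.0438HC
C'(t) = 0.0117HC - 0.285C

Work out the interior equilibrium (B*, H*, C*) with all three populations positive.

From dC/dt = 0: 0.0117H* = 0.285, so H* = 24.4.
From dB/dt = 0: 1.41(1 - B*/562) = 0.00481·24.4, giving B* = 562·(1 - 0.0831) = 515.
From dH/dt = 0: 0.000519·515 - 0.0839 = 0.0438C*, so C* = 0.184/0.0438 = 4.19.

B* ≈ 515, H* ≈ 24.4, C* ≈ 4.19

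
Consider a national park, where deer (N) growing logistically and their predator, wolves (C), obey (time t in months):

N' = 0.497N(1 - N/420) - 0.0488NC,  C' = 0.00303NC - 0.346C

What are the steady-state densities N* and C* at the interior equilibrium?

N* ≈ 114, C* ≈ 7.42

From dC/dt = 0 with C > 0: 0.00303N* = 0.346, so N* = 114.
Substitute into dN/dt = 0: 0.497(1 - 114/420) = 0.0488C*.
The bracket is 0.728, giving C* = 0.362/0.0488 = 7.42.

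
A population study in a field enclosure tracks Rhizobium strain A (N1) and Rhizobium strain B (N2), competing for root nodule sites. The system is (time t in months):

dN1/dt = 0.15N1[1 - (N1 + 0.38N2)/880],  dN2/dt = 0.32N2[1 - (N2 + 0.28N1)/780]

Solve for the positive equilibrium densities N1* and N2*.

N1* ≈ 653, N2* ≈ 597

Setting both brackets to zero gives the nullclines N1 + 0.38N2 = 880 and 0.28N1 + N2 = 780.
Substituting N2 = 780 - 0.28N1 into the first: N1(1 - 0.38·0.28) = 880 - 0.38·780.
So N1* = 584/0.894 = 653, and then N2* = 780 - 0.28·653 = 597.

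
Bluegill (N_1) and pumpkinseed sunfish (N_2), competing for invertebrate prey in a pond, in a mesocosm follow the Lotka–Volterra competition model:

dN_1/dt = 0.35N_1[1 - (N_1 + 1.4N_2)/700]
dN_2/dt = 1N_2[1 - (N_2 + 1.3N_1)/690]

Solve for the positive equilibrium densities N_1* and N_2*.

Setting both brackets to zero gives the nullclines N_1 + 1.4N_2 = 700 and 1.3N_1 + N_2 = 690.
Substituting N_2 = 690 - 1.3N_1 into the first: N_1(1 - 1.4·1.3) = 700 - 1.4·690.
So N_1* = -266/-0.82 = 324, and then N_2* = 690 - 1.3·324 = 268.

N_1* ≈ 324, N_2* ≈ 268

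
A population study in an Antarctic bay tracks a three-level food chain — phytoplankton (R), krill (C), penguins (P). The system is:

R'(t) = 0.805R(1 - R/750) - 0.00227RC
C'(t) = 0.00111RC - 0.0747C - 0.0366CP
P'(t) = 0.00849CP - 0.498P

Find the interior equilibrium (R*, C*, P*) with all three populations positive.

From dP/dt = 0: 0.00849C* = 0.498, so C* = 58.7.
From dR/dt = 0: 0.805(1 - R*/750) = 0.00227·58.7, giving R* = 750·(1 - 0.165) = 626.
From dC/dt = 0: 0.00111·626 - 0.0747 = 0.0366P*, so P* = 0.62/0.0366 = 16.9.

R* ≈ 626, C* ≈ 58.7, P* ≈ 16.9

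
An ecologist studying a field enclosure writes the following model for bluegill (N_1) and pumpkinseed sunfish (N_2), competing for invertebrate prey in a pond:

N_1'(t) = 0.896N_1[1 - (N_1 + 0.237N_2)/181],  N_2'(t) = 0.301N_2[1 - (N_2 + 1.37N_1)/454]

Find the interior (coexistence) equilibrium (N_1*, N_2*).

Setting both brackets to zero gives the nullclines N_1 + 0.237N_2 = 181 and 1.37N_1 + N_2 = 454.
Substituting N_2 = 454 - 1.37N_1 into the first: N_1(1 - 0.237·1.37) = 181 - 0.237·454.
So N_1* = 73.4/0.675 = 109, and then N_2* = 454 - 1.37·109 = 305.

N_1* ≈ 109, N_2* ≈ 305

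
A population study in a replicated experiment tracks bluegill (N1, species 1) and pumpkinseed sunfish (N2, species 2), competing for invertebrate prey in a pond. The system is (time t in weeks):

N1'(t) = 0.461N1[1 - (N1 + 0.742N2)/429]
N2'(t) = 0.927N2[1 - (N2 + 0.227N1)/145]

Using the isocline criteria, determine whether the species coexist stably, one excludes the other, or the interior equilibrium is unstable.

Compare the nullcline intercepts: K1/α12 = 429/0.742 = 578 > K2 = 145; K2/α21 = 145/0.227 = 639 > K1 = 429.
Since both inequalities hold, each species can invade when rare, so the interior equilibrium is stable.

stable coexistence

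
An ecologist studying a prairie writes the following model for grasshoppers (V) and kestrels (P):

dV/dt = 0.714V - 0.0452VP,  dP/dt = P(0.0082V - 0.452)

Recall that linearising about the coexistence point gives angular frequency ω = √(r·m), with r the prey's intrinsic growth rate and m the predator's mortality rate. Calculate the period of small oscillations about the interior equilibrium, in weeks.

Here r = 0.714 and m = 0.452, so r·m = 0.323.
ω = √0.323 = 0.568 per week, hence T = 2π/ω ≈ 11.1 weeks.

T ≈ 11.1 weeks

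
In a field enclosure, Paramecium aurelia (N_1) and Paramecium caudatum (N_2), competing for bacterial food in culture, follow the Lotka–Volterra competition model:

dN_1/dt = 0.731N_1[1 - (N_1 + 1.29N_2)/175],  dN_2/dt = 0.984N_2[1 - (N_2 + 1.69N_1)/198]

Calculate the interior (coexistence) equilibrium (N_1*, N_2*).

N_1* ≈ 68.1, N_2* ≈ 82.8

Setting both brackets to zero gives the nullclines N_1 + 1.29N_2 = 175 and 1.69N_1 + N_2 = 198.
Substituting N_2 = 198 - 1.69N_1 into the first: N_1(1 - 1.29·1.69) = 175 - 1.29·198.
So N_1* = -80.4/-1.18 = 68.1, and then N_2* = 198 - 1.69·68.1 = 82.8.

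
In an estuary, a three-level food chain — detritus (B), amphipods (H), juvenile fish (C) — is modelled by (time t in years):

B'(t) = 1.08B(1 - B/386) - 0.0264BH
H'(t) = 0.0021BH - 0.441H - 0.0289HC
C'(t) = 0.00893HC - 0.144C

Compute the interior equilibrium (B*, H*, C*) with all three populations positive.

From dC/dt = 0: 0.00893H* = 0.144, so H* = 16.1.
From dB/dt = 0: 1.08(1 - B*/386) = 0.0264·16.1, giving B* = 386·(1 - 0.394) = 234.
From dH/dt = 0: 0.0021·234 - 0.441 = 0.0289C*, so C* = 0.0501/0.0289 = 1.73.

B* ≈ 234, H* ≈ 16.1, C* ≈ 1.73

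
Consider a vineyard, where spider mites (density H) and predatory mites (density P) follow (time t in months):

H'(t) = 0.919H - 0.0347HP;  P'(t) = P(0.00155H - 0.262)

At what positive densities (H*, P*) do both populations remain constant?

Set dP/dt = 0 with P > 0: 0.00155H - 0.262 = 0, so H* = 0.262/0.00155 = 169.
Set dH/dt = 0 with H > 0: 0.919 - 0.0347P = 0, so P* = 0.919/0.0347 = 26.5.

H* ≈ 169, P* ≈ 26.5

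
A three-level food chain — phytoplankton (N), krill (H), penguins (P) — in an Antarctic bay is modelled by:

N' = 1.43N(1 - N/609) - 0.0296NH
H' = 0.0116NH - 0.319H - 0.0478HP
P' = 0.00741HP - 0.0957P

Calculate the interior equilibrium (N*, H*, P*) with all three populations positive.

N* ≈ 446, H* ≈ 12.9, P* ≈ 102

From dP/dt = 0: 0.00741H* = 0.0957, so H* = 12.9.
From dN/dt = 0: 1.43(1 - N*/609) = 0.0296·12.9, giving N* = 609·(1 - 0.267) = 446.
From dH/dt = 0: 0.0116·446 - 0.319 = 0.0478P*, so P* = 4.86/0.0478 = 102.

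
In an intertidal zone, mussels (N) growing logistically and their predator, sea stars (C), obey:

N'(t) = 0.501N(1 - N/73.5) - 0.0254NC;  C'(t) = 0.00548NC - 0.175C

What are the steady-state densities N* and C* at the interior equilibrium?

From dC/dt = 0 with C > 0: 0.00548N* = 0.175, so N* = 31.9.
Substitute into dN/dt = 0: 0.501(1 - 31.9/73.5) = 0.0254C*.
The bracket is 0.566, giving C* = 0.283/0.0254 = 11.2.

N* ≈ 31.9, C* ≈ 11.2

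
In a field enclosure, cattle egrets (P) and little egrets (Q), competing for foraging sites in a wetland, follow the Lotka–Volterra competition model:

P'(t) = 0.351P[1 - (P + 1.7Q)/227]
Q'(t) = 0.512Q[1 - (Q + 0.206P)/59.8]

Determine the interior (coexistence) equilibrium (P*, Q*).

Setting both brackets to zero gives the nullclines P + 1.7Q = 227 and 0.206P + Q = 59.8.
Substituting Q = 59.8 - 0.206P into the first: P(1 - 1.7·0.206) = 227 - 1.7·59.8.
So P* = 125/0.65 = 193, and then Q* = 59.8 - 0.206·193 = 20.1.

P* ≈ 193, Q* ≈ 20.1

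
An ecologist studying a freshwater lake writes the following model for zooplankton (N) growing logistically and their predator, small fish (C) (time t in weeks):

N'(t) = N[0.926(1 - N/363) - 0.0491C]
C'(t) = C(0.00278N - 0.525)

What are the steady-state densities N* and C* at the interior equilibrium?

From dC/dt = 0 with C > 0: 0.00278N* = 0.525, so N* = 189.
Substitute into dN/dt = 0: 0.926(1 - 189/363) = 0.0491C*.
The bracket is 0.48, giving C* = 0.444/0.0491 = 9.05.

N* ≈ 189, C* ≈ 9.05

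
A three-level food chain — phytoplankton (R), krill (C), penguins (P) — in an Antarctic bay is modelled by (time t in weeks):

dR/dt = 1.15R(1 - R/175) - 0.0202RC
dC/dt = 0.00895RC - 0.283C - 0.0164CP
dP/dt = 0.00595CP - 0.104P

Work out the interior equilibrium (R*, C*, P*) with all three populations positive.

R* ≈ 121, C* ≈ 17.5, P* ≈ 48.9

From dP/dt = 0: 0.00595C* = 0.104, so C* = 17.5.
From dR/dt = 0: 1.15(1 - R*/175) = 0.0202·17.5, giving R* = 175·(1 - 0.307) = 121.
From dC/dt = 0: 0.00895·121 - 0.283 = 0.0164P*, so P* = 0.802/0.0164 = 48.9.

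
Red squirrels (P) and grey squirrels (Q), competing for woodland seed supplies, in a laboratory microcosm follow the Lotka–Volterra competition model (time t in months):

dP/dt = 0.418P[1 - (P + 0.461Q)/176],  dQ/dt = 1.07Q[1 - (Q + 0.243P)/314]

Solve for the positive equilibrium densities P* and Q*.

P* ≈ 35.2, Q* ≈ 305

Setting both brackets to zero gives the nullclines P + 0.461Q = 176 and 0.243P + Q = 314.
Substituting Q = 314 - 0.243P into the first: P(1 - 0.461·0.243) = 176 - 0.461·314.
So P* = 31.2/0.888 = 35.2, and then Q* = 314 - 0.243·35.2 = 305.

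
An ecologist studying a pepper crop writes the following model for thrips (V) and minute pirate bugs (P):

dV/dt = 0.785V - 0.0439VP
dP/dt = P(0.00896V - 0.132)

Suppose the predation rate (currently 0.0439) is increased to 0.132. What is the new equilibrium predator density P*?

At the interior fixed point, setting dV/dt = 0 with V > 0 fixes P* = (prey growth rate)/(VP coefficient) — independent of the other coefficients.
With the change, P* = 0.785/0.132 = 5.95; it falls from 17.9.

P* ≈ 5.95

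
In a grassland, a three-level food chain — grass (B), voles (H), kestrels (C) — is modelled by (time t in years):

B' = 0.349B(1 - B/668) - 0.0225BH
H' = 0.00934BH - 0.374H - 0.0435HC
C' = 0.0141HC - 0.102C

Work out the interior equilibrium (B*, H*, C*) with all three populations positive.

From dC/dt = 0: 0.0141H* = 0.102, so H* = 7.23.
From dB/dt = 0: 0.349(1 - B*/668) = 0.0225·7.23, giving B* = 668·(1 - 0.466) = 356.
From dH/dt = 0: 0.00934·356 - 0.374 = 0.0435C*, so C* = 2.96/0.0435 = 67.9.

B* ≈ 356, H* ≈ 7.23, C* ≈ 67.9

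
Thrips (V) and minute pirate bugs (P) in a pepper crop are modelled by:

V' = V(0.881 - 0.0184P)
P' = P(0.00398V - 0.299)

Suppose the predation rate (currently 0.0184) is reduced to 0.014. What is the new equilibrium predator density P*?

P* ≈ 62.9

At the interior fixed point, setting dV/dt = 0 with V > 0 fixes P* = (prey growth rate)/(VP coefficient) — independent of the other coefficients.
With the change, P* = 0.881/0.014 = 62.9; it rises from 47.9.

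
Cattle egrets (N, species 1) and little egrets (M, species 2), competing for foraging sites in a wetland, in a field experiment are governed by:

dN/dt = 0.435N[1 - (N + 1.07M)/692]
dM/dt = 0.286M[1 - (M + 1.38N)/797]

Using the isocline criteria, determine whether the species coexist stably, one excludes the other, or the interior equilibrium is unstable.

Compare the nullcline intercepts: K1/α12 = 692/1.07 = 647 < K2 = 797; K2/α21 = 797/1.38 = 578 < K1 = 692.
Since both are reversed, neither can invade when rare; the interior point is a saddle.

unstable coexistence (outcome depends on initial conditions)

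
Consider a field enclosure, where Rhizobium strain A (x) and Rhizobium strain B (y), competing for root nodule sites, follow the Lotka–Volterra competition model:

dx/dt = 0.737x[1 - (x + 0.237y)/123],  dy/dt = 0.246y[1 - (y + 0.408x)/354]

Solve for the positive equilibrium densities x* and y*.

Setting both brackets to zero gives the nullclines x + 0.237y = 123 and 0.408x + y = 354.
Substituting y = 354 - 0.408x into the first: x(1 - 0.237·0.408) = 123 - 0.237·354.
So x* = 39.1/0.903 = 43.3, and then y* = 354 - 0.408·43.3 = 336.

x* ≈ 43.3, y* ≈ 336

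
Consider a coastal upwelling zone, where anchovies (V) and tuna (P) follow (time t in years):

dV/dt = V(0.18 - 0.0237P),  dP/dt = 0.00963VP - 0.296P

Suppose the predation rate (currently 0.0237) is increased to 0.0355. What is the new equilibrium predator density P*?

At the interior fixed point, setting dV/dt = 0 with V > 0 fixes P* = (prey growth rate)/(VP coefficient) — independent of the other coefficients.
With the change, P* = 0.18/0.0355 = 5.07; it falls from 7.59.

P* ≈ 5.07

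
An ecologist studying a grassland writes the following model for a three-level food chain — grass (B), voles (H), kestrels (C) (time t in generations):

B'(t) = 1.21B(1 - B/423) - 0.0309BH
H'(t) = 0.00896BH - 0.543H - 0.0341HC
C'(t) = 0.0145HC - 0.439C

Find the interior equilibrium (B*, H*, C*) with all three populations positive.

B* ≈ 96, H* ≈ 30.3, C* ≈ 9.29

From dC/dt = 0: 0.0145H* = 0.439, so H* = 30.3.
From dB/dt = 0: 1.21(1 - B*/423) = 0.0309·30.3, giving B* = 423·(1 - 0.773) = 96.
From dH/dt = 0: 0.00896·96 - 0.543 = 0.0341C*, so C* = 0.317/0.0341 = 9.29.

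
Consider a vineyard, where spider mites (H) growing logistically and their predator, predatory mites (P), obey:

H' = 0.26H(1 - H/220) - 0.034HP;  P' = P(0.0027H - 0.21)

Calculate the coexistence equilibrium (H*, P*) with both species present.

H* ≈ 77.8, P* ≈ 4.94

From dP/dt = 0 with P > 0: 0.0027H* = 0.21, so H* = 77.8.
Substitute into dH/dt = 0: 0.26(1 - 77.8/220) = 0.034P*.
The bracket is 0.646, giving P* = 0.168/0.034 = 4.94.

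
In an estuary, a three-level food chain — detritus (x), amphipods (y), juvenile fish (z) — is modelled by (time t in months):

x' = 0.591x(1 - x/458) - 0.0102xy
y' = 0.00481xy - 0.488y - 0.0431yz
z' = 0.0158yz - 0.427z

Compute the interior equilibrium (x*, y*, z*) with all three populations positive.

From dz/dt = 0: 0.0158y* = 0.427, so y* = 27.
From dx/dt = 0: 0.591(1 - x*/458) = 0.0102·27, giving x* = 458·(1 - 0.466) = 244.
From dy/dt = 0: 0.00481·244 - 0.488 = 0.0431z*, so z* = 0.687/0.0431 = 16.

x* ≈ 244, y* ≈ 27, z* ≈ 16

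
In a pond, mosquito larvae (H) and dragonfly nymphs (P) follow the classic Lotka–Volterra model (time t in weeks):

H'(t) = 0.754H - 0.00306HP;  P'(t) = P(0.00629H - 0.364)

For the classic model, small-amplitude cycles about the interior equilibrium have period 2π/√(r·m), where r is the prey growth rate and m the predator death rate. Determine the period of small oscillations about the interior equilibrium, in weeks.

T ≈ 12 weeks

Here r = 0.754 and m = 0.364, so r·m = 0.274.
ω = √0.274 = 0.524 per week, hence T = 2π/ω ≈ 12 weeks.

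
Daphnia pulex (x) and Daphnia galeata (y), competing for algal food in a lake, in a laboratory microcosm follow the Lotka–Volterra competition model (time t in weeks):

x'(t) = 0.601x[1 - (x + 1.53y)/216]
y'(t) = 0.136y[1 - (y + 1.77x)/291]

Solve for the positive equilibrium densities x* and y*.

x* ≈ 134, y* ≈ 53.5

Setting both brackets to zero gives the nullclines x + 1.53y = 216 and 1.77x + y = 291.
Substituting y = 291 - 1.77x into the first: x(1 - 1.53·1.77) = 216 - 1.53·291.
So x* = -229/-1.71 = 134, and then y* = 291 - 1.77·134 = 53.5.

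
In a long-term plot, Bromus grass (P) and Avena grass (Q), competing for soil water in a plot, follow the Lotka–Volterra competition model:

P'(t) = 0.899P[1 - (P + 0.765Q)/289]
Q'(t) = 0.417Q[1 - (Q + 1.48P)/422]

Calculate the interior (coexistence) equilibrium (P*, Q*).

Setting both brackets to zero gives the nullclines P + 0.765Q = 289 and 1.48P + Q = 422.
Substituting Q = 422 - 1.48P into the first: P(1 - 0.765·1.48) = 289 - 0.765·422.
So P* = -33.8/-0.132 = 256, and then Q* = 422 - 1.48·256 = 43.3.

P* ≈ 256, Q* ≈ 43.3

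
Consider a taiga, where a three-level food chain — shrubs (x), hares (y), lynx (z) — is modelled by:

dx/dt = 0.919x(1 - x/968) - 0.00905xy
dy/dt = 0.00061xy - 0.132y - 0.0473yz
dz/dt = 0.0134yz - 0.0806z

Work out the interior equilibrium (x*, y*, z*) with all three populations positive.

From dz/dt = 0: 0.0134y* = 0.0806, so y* = 6.01.
From dx/dt = 0: 0.919(1 - x*/968) = 0.00905·6.01, giving x* = 968·(1 - 0.0592) = 911.
From dy/dt = 0: 0.00061·911 - 0.132 = 0.0473z*, so z* = 0.424/0.0473 = 8.95.

x* ≈ 911, y* ≈ 6.01, z* ≈ 8.95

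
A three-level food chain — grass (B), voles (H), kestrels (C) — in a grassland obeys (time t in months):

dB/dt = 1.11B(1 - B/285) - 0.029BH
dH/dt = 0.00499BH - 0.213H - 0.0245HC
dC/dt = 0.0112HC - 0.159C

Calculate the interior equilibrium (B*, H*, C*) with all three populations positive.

B* ≈ 179, H* ≈ 14.2, C* ≈ 27.8

From dC/dt = 0: 0.0112H* = 0.159, so H* = 14.2.
From dB/dt = 0: 1.11(1 - B*/285) = 0.029·14.2, giving B* = 285·(1 - 0.371) = 179.
From dH/dt = 0: 0.00499·179 - 0.213 = 0.0245C*, so C* = 0.682/0.0245 = 27.8.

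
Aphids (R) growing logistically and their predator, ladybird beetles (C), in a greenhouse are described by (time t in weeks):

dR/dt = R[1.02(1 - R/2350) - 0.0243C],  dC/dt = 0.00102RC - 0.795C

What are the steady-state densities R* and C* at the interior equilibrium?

From dC/dt = 0 with C > 0: 0.00102R* = 0.795, so R* = 779.
Substitute into dR/dt = 0: 1.02(1 - 779/2350) = 0.0243C*.
The bracket is 0.668, giving C* = 0.682/0.0243 = 28.1.

R* ≈ 779, C* ≈ 28.1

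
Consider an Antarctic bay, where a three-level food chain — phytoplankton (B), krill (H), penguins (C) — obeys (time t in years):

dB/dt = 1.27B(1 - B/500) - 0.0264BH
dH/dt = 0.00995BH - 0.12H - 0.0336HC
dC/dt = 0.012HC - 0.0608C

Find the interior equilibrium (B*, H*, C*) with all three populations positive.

B* ≈ 447, H* ≈ 5.07, C* ≈ 129

From dC/dt = 0: 0.012H* = 0.0608, so H* = 5.07.
From dB/dt = 0: 1.27(1 - B*/500) = 0.0264·5.07, giving B* = 500·(1 - 0.105) = 447.
From dH/dt = 0: 0.00995·447 - 0.12 = 0.0336C*, so C* = 4.33/0.0336 = 129.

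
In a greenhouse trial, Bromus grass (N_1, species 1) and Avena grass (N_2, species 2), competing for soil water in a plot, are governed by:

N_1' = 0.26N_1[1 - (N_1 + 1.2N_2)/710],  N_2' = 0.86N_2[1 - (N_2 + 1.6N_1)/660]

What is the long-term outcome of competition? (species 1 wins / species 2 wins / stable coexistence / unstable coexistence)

unstable coexistence (outcome depends on initial conditions)

Compare the nullcline intercepts: K1/α12 = 710/1.2 = 592 < K2 = 660; K2/α21 = 660/1.6 = 412 < K1 = 710.
Since both are reversed, neither can invade when rare; the interior point is a saddle.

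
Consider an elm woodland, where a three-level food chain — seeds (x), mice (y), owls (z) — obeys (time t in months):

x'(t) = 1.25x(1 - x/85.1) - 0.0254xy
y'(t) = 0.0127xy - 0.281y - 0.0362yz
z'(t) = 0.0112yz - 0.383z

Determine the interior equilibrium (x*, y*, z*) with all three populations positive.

x* ≈ 26, y* ≈ 34.2, z* ≈ 1.35

From dz/dt = 0: 0.0112y* = 0.383, so y* = 34.2.
From dx/dt = 0: 1.25(1 - x*/85.1) = 0.0254·34.2, giving x* = 85.1·(1 - 0.695) = 26.
From dy/dt = 0: 0.0127·26 - 0.281 = 0.0362z*, so z* = 0.0488/0.0362 = 1.35.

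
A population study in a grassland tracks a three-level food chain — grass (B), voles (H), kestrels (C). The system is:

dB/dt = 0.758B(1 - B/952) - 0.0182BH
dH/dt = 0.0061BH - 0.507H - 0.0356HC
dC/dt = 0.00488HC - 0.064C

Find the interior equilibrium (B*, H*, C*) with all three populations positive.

B* ≈ 652, H* ≈ 13.1, C* ≈ 97.5

From dC/dt = 0: 0.00488H* = 0.064, so H* = 13.1.
From dB/dt = 0: 0.758(1 - B*/952) = 0.0182·13.1, giving B* = 952·(1 - 0.315) = 652.
From dH/dt = 0: 0.0061·652 - 0.507 = 0.0356C*, so C* = 3.47/0.0356 = 97.5.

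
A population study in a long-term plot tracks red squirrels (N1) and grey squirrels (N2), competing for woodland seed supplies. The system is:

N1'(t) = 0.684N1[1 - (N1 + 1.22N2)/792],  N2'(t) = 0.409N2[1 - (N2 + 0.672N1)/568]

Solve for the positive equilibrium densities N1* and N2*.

N1* ≈ 550, N2* ≈ 199

Setting both brackets to zero gives the nullclines N1 + 1.22N2 = 792 and 0.672N1 + N2 = 568.
Substituting N2 = 568 - 0.672N1 into the first: N1(1 - 1.22·0.672) = 792 - 1.22·568.
So N1* = 99/0.18 = 550, and then N2* = 568 - 0.672·550 = 199.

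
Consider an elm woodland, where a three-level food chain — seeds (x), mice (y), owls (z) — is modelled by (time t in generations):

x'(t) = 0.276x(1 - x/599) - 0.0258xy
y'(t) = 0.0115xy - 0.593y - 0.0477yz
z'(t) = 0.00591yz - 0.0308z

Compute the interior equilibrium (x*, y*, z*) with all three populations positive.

From dz/dt = 0: 0.00591y* = 0.0308, so y* = 5.21.
From dx/dt = 0: 0.276(1 - x*/599) = 0.0258·5.21, giving x* = 599·(1 - 0.487) = 307.
From dy/dt = 0: 0.0115·307 - 0.593 = 0.0477z*, so z* = 2.94/0.0477 = 61.6.

x* ≈ 307, y* ≈ 5.21, z* ≈ 61.6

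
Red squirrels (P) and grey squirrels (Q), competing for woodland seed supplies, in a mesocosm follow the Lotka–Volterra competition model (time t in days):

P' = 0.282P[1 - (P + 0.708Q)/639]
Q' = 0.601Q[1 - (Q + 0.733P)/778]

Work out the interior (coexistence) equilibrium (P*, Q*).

Setting both brackets to zero gives the nullclines P + 0.708Q = 639 and 0.733P + Q = 778.
Substituting Q = 778 - 0.733P into the first: P(1 - 0.708·0.733) = 639 - 0.708·778.
So P* = 88.2/0.481 = 183, and then Q* = 778 - 0.733·183 = 644.

P* ≈ 183, Q* ≈ 644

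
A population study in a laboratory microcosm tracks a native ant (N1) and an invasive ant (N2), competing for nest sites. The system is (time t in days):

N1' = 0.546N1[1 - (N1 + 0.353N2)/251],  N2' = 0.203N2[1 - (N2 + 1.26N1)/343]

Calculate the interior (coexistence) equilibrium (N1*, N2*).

Setting both brackets to zero gives the nullclines N1 + 0.353N2 = 251 and 1.26N1 + N2 = 343.
Substituting N2 = 343 - 1.26N1 into the first: N1(1 - 0.353·1.26) = 251 - 0.353·343.
So N1* = 130/0.555 = 234, and then N2* = 343 - 1.26·234 = 48.2.

N1* ≈ 234, N2* ≈ 48.2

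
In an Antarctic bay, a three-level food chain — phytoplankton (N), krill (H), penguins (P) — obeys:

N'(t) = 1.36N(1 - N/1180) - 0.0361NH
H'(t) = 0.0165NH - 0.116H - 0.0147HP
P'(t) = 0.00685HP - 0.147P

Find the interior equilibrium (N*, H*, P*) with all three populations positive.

N* ≈ 508, H* ≈ 21.5, P* ≈ 562

From dP/dt = 0: 0.00685H* = 0.147, so H* = 21.5.
From dN/dt = 0: 1.36(1 - N*/1180) = 0.0361·21.5, giving N* = 1180·(1 - 0.57) = 508.
From dH/dt = 0: 0.0165·508 - 0.116 = 0.0147P*, so P* = 8.26/0.0147 = 562.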